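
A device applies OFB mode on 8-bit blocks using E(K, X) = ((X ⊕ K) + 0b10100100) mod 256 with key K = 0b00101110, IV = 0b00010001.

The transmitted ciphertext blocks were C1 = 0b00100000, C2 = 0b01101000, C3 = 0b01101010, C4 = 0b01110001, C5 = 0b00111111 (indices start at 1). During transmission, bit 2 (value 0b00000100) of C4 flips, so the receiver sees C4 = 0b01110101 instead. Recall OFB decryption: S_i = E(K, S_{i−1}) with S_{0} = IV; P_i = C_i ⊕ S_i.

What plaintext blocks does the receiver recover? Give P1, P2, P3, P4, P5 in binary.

P1 = 0b11000011, P2 = 0b00011001, P3 = 0b01101001, P4 = 0b10100100, P5 = 0b10011100

Only C4 changed, to 0b01110101. In OFB, a change in C_i flips the same bit in P_i only; the keystream is unaffected. Decrypting the received ciphertext:
P1: S = E(K, 0b00010001) = 0b11100011; 0b00100000 ⊕ 0b11100011 = 0b11000011.
P2: S = E(K, 0b11100011) = 0b01110001; 0b01101000 ⊕ 0b01110001 = 0b00011001.
P3: S = E(K, 0b01110001) = 0b00000011; 0b01101010 ⊕ 0b00000011 = 0b01101001.
P4: S = E(K, 0b00000011) = 0b11010001; 0b01110101 ⊕ 0b11010001 = 0b10100100.
P5: S = E(K, 0b11010001) = 0b10100011; 0b00111111 ⊕ 0b10100011 = 0b10011100.
Blocks that differ from the original plaintext: P4.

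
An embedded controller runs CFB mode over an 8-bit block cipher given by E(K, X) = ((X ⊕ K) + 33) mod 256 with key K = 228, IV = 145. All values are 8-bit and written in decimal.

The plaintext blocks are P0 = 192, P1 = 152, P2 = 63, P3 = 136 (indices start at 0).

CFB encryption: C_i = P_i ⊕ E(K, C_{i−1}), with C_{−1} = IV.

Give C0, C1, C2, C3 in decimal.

C0 = 86, C1 = 75, C2 = 239, C3 = 164

C0: E(K, 145) = 150; 192 ⊕ 150 = 86.
C1: E(K, 86) = 211; 152 ⊕ 211 = 75.
C2: E(K, 75) = 208; 63 ⊕ 208 = 239.
C3: E(K, 239) = 44; 136 ⊕ 44 = 164.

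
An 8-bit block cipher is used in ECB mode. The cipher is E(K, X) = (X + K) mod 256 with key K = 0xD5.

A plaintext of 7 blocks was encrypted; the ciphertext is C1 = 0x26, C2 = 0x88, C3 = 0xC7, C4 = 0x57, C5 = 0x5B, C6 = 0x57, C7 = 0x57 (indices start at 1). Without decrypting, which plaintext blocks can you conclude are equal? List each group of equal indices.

ECB encrypts each block independently with the same key, so equal ciphertext blocks imply equal plaintext blocks.
C4 = C6 = C7 = 0x57, so P4 = P6 = P7.

P4 = P6 = P7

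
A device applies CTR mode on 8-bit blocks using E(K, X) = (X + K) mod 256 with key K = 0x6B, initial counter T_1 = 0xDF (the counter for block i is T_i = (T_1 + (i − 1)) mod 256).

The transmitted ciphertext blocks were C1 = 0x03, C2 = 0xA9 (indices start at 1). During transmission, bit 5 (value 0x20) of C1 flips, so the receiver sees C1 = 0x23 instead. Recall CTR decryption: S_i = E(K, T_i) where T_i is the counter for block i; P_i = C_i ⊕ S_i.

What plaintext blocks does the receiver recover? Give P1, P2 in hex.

Only C1 changed, to 0x23. In CTR, a change in C_i flips the same bit in P_i only; the keystream is unaffected. Decrypting the received ciphertext:
P1: T = 0xDF, S = E(K, T) = 0x4A; 0x23 ⊕ 0x4A = 0x69.
P2: T = 0xE0, S = E(K, T) = 0x4B; 0xA9 ⊕ 0x4B = 0xE2.
Blocks that differ from the original plaintext: P1.

P1 = 0x69, P2 = 0xE2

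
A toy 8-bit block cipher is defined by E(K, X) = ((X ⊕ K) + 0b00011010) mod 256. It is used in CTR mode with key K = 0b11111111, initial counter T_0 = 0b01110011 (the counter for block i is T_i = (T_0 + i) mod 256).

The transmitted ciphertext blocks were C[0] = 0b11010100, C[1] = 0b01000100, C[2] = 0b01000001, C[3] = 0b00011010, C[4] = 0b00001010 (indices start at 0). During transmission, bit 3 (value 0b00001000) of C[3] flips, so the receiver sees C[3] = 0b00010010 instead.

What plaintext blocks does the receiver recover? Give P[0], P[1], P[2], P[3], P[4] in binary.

CTR decryption: S_i = E(K, T_i) where T_i is the counter for block i; P_i = C_i ⊕ S_i.
Only C[3] changed, to 0b00010010. In CTR, a change in C_i flips the same bit in P_i only; the keystream is unaffected. Decrypting the received ciphertext:
P[0]: T = 0b01110011, S = E(K, T) = 0b10100110; 0b11010100 ⊕ 0b10100110 = 0b01110010.
P[1]: T = 0b01110100, S = E(K, T) = 0b10100101; 0b01000100 ⊕ 0b10100101 = 0b11100001.
P[2]: T = 0b01110101, S = E(K, T) = 0b10100100; 0b01000001 ⊕ 0b10100100 = 0b11100101.
P[3]: T = 0b01110110, S = E(K, T) = 0b10100011; 0b00010010 ⊕ 0b10100011 = 0b10110001.
P[4]: T = 0b01110111, S = E(K, T) = 0b10100010; 0b00001010 ⊕ 0b10100010 = 0b10101000.
Blocks that differ from the original plaintext: P[3].

P[0] = 0b01110010, P[1] = 0b11100001, P[2] = 0b11100101, P[3] = 0b10110001, P[4] = 0b10101000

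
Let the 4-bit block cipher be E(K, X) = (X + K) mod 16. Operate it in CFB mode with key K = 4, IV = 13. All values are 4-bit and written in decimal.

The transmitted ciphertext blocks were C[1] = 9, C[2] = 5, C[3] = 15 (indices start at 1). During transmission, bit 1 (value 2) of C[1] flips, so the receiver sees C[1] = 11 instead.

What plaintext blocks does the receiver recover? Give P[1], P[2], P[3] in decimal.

CFB decryption: P_i = C_i ⊕ E(K, C_{i−1}), with C_{0} = IV.
Only C[1] changed, to 11. In CFB, a change in C_i flips the same bit in P_i and garbles P_{i+1}. Decrypting the received ciphertext:
P[1]: E(K, 13) = 1; 11 ⊕ 1 = 10.
P[2]: E(K, 11) = 15; 5 ⊕ 15 = 10.
P[3]: E(K, 5) = 9; 15 ⊕ 9 = 6.
Blocks that differ from the original plaintext: P[1], P[2].

P[1] = 10, P[2] = 10, P[3] = 6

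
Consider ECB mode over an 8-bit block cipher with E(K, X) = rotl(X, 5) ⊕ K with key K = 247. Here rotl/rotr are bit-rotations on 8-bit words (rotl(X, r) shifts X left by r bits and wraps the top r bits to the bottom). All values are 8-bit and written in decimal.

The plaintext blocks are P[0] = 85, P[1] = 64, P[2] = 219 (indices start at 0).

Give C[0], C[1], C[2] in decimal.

C[0] = 93, C[1] = 255, C[2] = 140

ECB encryption: C_i = E(K, P_i).
C[0]: E(K, 85) = 93.
C[1]: E(K, 64) = 255.
C[2]: E(K, 219) = 140.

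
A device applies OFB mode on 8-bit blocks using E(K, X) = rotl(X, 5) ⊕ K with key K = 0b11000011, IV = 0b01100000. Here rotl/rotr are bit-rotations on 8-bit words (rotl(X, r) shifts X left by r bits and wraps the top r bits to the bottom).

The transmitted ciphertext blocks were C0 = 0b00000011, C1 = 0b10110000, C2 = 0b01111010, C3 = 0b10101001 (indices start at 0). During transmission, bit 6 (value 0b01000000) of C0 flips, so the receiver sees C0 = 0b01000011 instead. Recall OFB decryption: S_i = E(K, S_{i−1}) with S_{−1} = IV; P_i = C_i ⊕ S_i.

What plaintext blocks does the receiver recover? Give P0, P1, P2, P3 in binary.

Only C0 changed, to 0b01000011. In OFB, a change in C_i flips the same bit in P_i only; the keystream is unaffected. Decrypting the received ciphertext:
P0: S = E(K, 0b01100000) = 0b11001111; 0b01000011 ⊕ 0b11001111 = 0b10001100.
P1: S = E(K, 0b11001111) = 0b00111010; 0b10110000 ⊕ 0b00111010 = 0b10001010.
P2: S = E(K, 0b00111010) = 0b10000100; 0b01111010 ⊕ 0b10000100 = 0b11111110.
P3: S = E(K, 0b10000100) = 0b01010011; 0b10101001 ⊕ 0b01010011 = 0b11111010.
Blocks that differ from the original plaintext: P0.

P0 = 0b10001100, P1 = 0b10001010, P2 = 0b11111110, P3 = 0b11111010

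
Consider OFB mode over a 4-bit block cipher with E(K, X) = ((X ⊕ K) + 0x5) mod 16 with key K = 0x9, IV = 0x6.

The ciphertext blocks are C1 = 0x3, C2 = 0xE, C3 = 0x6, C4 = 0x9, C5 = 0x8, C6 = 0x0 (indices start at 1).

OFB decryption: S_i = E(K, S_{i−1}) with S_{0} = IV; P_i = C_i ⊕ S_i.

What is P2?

P2 = 0xC

P1: S = E(K, 0x6) = 0x4; 0x3 ⊕ 0x4 = 0x7.
P2: S = E(K, 0x4) = 0x2; 0xE ⊕ 0x2 = 0xC.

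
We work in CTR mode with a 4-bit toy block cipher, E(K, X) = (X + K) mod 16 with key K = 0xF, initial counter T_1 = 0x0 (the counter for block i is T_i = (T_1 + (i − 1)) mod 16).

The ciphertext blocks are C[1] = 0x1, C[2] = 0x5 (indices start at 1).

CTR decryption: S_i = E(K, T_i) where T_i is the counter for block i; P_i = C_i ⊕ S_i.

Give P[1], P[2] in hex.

P[1]: T = 0x0, S = E(K, T) = 0xF; 0x1 ⊕ 0xF = 0xE.
P[2]: T = 0x1, S = E(K, T) = 0x0; 0x5 ⊕ 0x0 = 0x5.

P[1] = 0xE, P[2] = 0x5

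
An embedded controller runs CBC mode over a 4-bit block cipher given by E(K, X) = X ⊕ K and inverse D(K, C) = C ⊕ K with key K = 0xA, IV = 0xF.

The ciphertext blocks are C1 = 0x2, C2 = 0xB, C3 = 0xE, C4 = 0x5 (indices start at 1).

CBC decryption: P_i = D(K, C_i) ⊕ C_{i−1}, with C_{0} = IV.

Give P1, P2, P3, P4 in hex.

P1 = 0x7, P2 = 0x3, P3 = 0xF, P4 = 0x1

P1: D(K, 0x2) = 0x8; 0x8 ⊕ 0xF = 0x7.
P2: D(K, 0xB) = 0x1; 0x1 ⊕ 0x2 = 0x3.
P3: D(K, 0xE) = 0x4; 0x4 ⊕ 0xB = 0xF.
P4: D(K, 0x5) = 0xF; 0xF ⊕ 0xE = 0x1.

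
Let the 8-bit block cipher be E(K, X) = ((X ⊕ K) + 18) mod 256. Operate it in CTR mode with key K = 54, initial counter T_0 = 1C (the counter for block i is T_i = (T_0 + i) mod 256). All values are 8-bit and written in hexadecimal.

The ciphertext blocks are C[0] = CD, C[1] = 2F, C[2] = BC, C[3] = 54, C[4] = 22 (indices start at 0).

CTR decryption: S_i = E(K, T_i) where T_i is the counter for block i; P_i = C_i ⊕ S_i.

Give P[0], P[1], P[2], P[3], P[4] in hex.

P[0]: T = 1C, S = E(K, T) = 60; CD ⊕ 60 = AD.
P[1]: T = 1D, S = E(K, T) = 61; 2F ⊕ 61 = 4E.
P[2]: T = 1E, S = E(K, T) = 62; BC ⊕ 62 = DE.
P[3]: T = 1F, S = E(K, T) = 63; 54 ⊕ 63 = 37.
P[4]: T = 20, S = E(K, T) = 8C; 22 ⊕ 8C = AE.

P[0] = AD, P[1] = 4E, P[2] = DE, P[3] = 37, P[4] = AE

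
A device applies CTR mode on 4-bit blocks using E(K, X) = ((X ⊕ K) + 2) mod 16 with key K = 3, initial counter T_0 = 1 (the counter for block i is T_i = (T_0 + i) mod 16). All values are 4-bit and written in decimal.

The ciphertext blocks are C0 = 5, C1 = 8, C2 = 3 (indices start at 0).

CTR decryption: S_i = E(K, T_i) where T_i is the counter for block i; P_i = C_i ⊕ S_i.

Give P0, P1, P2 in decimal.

P0 = 1, P1 = 11, P2 = 1

P0: T = 1, S = E(K, T) = 4; 5 ⊕ 4 = 1.
P1: T = 2, S = E(K, T) = 3; 8 ⊕ 3 = 11.
P2: T = 3, S = E(K, T) = 2; 3 ⊕ 2 = 1.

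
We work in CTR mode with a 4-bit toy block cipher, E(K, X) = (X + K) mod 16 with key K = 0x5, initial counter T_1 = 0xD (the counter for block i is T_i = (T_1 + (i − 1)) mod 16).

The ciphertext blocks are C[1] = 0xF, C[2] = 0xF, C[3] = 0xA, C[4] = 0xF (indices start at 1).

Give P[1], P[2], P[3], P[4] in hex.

P[1] = 0xD, P[2] = 0xC, P[3] = 0xE, P[4] = 0xA

CTR decryption: S_i = E(K, T_i) where T_i is the counter for block i; P_i = C_i ⊕ S_i.
P[1]: T = 0xD, S = E(K, T) = 0x2; 0xF ⊕ 0x2 = 0xD.
P[2]: T = 0xE, S = E(K, T) = 0x3; 0xF ⊕ 0x3 = 0xC.
P[3]: T = 0xF, S = E(K, T) = 0x4; 0xA ⊕ 0x4 = 0xE.
P[4]: T = 0x0, S = E(K, T) = 0x5; 0xF ⊕ 0x5 = 0xA.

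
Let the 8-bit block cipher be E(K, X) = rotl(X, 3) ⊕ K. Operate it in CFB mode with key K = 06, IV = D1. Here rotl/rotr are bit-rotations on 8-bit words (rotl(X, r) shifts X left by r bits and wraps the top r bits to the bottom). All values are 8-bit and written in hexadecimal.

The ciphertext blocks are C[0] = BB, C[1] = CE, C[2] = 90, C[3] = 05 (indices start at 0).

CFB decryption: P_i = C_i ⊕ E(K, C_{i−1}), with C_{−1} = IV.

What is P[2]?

P[2]: E(K, CE) = 70; 90 ⊕ 70 = E0.

P[2] = E0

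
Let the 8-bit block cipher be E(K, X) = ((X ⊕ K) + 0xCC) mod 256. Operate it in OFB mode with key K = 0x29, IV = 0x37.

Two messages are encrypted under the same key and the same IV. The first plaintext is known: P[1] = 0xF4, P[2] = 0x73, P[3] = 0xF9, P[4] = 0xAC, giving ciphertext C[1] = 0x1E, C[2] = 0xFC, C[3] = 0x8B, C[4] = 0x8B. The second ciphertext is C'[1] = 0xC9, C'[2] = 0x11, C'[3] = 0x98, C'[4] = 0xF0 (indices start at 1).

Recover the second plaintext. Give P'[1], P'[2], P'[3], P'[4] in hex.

P'[1] = 0x23, P'[2] = 0x9E, P'[3] = 0xEA, P'[4] = 0xD7

In OFB with a reused IV, both messages share the same keystream S_i, so C_i ⊕ C'_i = P_i ⊕ P'_i and thus P'_i = P_i ⊕ C_i ⊕ C'_i.
P'[1]: 0xF4 ⊕ 0x1E ⊕ 0xC9 = 0x23.
P'[2]: 0x73 ⊕ 0xFC ⊕ 0x11 = 0x9E.
P'[3]: 0xF9 ⊕ 0x8B ⊕ 0x98 = 0xEA.
P'[4]: 0xAC ⊕ 0x8B ⊕ 0xF0 = 0xD7.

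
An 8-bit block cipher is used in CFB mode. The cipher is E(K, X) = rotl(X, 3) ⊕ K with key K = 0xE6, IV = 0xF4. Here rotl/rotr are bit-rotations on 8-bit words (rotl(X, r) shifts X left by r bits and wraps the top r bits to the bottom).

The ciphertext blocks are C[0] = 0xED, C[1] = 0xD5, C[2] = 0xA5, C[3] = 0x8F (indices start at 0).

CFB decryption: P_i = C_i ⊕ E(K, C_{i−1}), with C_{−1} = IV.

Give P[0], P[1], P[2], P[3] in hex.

P[0] = 0xAC, P[1] = 0x5C, P[2] = 0xED, P[3] = 0x44

P[0]: E(K, 0xF4) = 0x41; 0xED ⊕ 0x41 = 0xAC.
P[1]: E(K, 0xED) = 0x89; 0xD5 ⊕ 0x89 = 0x5C.
P[2]: E(K, 0xD5) = 0x48; 0xA5 ⊕ 0x48 = 0xED.
P[3]: E(K, 0xA5) = 0xCB; 0x8F ⊕ 0xCB = 0x44.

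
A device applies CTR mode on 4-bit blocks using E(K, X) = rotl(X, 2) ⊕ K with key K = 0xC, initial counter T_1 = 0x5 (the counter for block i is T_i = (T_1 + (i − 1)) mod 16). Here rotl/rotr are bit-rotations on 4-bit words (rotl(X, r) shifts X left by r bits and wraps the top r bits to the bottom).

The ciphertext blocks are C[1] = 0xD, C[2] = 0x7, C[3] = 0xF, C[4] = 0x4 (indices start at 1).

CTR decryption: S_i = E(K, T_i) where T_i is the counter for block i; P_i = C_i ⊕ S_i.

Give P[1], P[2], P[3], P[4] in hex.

P[1] = 0x4, P[2] = 0x2, P[3] = 0xE, P[4] = 0xA

P[1]: T = 0x5, S = E(K, T) = 0x9; 0xD ⊕ 0x9 = 0x4.
P[2]: T = 0x6, S = E(K, T) = 0x5; 0x7 ⊕ 0x5 = 0x2.
P[3]: T = 0x7, S = E(K, T) = 0x1; 0xF ⊕ 0x1 = 0xE.
P[4]: T = 0x8, S = E(K, T) = 0xE; 0x4 ⊕ 0xE = 0xA.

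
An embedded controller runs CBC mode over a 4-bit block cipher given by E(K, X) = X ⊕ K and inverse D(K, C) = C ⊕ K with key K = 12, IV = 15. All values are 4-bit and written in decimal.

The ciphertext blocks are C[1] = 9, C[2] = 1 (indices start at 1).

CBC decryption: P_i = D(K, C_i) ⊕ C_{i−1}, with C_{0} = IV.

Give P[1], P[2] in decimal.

P[1]: D(K, 9) = 5; 5 ⊕ 15 = 10.
P[2]: D(K, 1) = 13; 13 ⊕ 9 = 4.

P[1] = 10, P[2] = 4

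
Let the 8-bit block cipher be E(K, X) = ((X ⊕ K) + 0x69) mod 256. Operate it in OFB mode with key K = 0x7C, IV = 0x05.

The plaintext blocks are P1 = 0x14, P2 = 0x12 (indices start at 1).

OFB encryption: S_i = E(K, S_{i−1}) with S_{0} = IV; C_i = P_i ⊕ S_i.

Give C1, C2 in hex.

C1 = 0xF6, C2 = 0x15

C1: S = E(K, 0x05) = 0xE2; 0x14 ⊕ 0xE2 = 0xF6.
C2: S = E(K, 0xE2) = 0x07; 0x12 ⊕ 0x07 = 0x15.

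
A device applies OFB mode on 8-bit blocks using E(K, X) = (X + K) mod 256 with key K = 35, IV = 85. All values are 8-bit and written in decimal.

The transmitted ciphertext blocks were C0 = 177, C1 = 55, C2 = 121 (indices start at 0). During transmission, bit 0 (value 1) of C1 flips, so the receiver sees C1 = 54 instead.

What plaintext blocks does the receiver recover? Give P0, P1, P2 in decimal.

P0 = 201, P1 = 173, P2 = 199

OFB decryption: S_i = E(K, S_{i−1}) with S_{−1} = IV; P_i = C_i ⊕ S_i.
Only C1 changed, to 54. In OFB, a change in C_i flips the same bit in P_i only; the keystream is unaffected. Decrypting the received ciphertext:
P0: S = E(K, 85) = 120; 177 ⊕ 120 = 201.
P1: S = E(K, 120) = 155; 54 ⊕ 155 = 173.
P2: S = E(K, 155) = 190; 121 ⊕ 190 = 199.
Blocks that differ from the original plaintext: P1.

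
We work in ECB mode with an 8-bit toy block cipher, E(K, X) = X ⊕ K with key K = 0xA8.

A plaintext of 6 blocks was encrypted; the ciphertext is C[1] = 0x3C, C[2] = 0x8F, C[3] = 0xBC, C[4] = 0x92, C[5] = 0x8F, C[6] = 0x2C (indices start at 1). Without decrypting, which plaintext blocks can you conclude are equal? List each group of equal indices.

P[2] = P[5]

ECB encrypts each block independently with the same key, so equal ciphertext blocks imply equal plaintext blocks.
C[2] = C[5] = 0x8F, so P[2] = P[5].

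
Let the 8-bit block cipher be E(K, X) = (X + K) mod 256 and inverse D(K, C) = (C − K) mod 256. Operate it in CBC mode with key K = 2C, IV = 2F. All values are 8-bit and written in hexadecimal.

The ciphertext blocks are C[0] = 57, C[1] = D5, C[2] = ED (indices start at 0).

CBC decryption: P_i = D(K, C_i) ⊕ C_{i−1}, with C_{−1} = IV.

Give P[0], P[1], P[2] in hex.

P[0] = 04, P[1] = FE, P[2] = 14

P[0]: D(K, 57) = 2B; 2B ⊕ 2F = 04.
P[1]: D(K, D5) = A9; A9 ⊕ 57 = FE.
P[2]: D(K, ED) = C1; C1 ⊕ D5 = 14.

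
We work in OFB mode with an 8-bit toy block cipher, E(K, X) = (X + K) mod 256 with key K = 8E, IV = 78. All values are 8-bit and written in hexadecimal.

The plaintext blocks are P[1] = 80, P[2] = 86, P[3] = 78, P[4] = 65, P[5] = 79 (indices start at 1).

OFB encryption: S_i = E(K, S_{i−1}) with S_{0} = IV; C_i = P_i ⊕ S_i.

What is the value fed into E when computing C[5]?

C[1]: S = E(K, 78) = 06; 80 ⊕ 06 = 86.
C[2]: S = E(K, 06) = 94; 86 ⊕ 94 = 12.
C[3]: S = E(K, 94) = 22; 78 ⊕ 22 = 5A.
C[4]: S = E(K, 22) = B0; 65 ⊕ B0 = D5.
C[5]: S = E(K, B0) = 3E; 79 ⊕ 3E = 47.
So the input to E for block [5] is B0.

B0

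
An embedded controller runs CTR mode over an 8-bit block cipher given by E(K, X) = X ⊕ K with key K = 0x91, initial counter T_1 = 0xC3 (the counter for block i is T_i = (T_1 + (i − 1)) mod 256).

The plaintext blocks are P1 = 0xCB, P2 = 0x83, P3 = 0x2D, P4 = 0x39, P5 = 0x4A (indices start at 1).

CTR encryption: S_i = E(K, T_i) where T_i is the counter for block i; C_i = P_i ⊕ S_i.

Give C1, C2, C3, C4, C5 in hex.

C1 = 0x99, C2 = 0xD6, C3 = 0x79, C4 = 0x6E, C5 = 0x1C

C1: T = 0xC3, S = E(K, T) = 0x52; 0xCB ⊕ 0x52 = 0x99.
C2: T = 0xC4, S = E(K, T) = 0x55; 0x83 ⊕ 0x55 = 0xD6.
C3: T = 0xC5, S = E(K, T) = 0x54; 0x2D ⊕ 0x54 = 0x79.
C4: T = 0xC6, S = E(K, T) = 0x57; 0x39 ⊕ 0x57 = 0x6E.
C5: T = 0xC7, S = E(K, T) = 0x56; 0x4A ⊕ 0x56 = 0x1C.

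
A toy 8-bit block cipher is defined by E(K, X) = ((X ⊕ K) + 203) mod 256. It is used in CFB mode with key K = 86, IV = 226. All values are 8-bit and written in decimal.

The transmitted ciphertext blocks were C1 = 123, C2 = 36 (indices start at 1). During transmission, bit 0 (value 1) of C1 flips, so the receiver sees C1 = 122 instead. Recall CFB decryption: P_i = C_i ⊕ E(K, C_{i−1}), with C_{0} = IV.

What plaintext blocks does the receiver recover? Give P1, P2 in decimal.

P1 = 5, P2 = 211

Only C1 changed, to 122. In CFB, a change in C_i flips the same bit in P_i and garbles P_{i+1}. Decrypting the received ciphertext:
P1: E(K, 226) = 127; 122 ⊕ 127 = 5.
P2: E(K, 122) = 247; 36 ⊕ 247 = 211.
Blocks that differ from the original plaintext: P1, P2.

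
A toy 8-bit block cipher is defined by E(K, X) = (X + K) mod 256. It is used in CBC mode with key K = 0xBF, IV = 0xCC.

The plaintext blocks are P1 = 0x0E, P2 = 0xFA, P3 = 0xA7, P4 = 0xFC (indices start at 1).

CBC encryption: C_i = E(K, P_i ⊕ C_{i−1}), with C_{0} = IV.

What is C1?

C1: P1 ⊕ 0xCC = 0xC2; E(K, 0xC2) = 0x81.

C1 = 0x81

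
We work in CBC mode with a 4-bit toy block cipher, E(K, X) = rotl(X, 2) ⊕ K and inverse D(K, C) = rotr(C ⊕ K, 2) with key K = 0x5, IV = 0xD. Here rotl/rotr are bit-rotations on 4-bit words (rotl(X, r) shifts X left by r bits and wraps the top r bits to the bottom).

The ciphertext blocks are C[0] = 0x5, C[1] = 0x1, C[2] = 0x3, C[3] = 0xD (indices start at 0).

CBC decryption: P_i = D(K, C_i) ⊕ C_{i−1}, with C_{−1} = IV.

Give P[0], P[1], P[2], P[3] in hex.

P[0] = 0xD, P[1] = 0x4, P[2] = 0x8, P[3] = 0x1

P[0]: D(K, 0x5) = 0x0; 0x0 ⊕ 0xD = 0xD.
P[1]: D(K, 0x1) = 0x1; 0x1 ⊕ 0x5 = 0x4.
P[2]: D(K, 0x3) = 0x9; 0x9 ⊕ 0x1 = 0x8.
P[3]: D(K, 0xD) = 0x2; 0x2 ⊕ 0x3 = 0x1.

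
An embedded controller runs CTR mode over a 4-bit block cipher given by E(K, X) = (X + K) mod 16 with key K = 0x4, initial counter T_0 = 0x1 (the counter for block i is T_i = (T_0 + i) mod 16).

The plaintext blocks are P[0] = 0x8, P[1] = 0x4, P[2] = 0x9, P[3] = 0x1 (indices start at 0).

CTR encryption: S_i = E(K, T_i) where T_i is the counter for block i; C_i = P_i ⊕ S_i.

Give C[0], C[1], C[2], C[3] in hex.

C[0] = 0xD, C[1] = 0x2, C[2] = 0xE, C[3] = 0x9

C[0]: T = 0x1, S = E(K, T) = 0x5; 0x8 ⊕ 0x5 = 0xD.
C[1]: T = 0x2, S = E(K, T) = 0x6; 0x4 ⊕ 0x6 = 0x2.
C[2]: T = 0x3, S = E(K, T) = 0x7; 0x9 ⊕ 0x7 = 0xE.
C[3]: T = 0x4, S = E(K, T) = 0x8; 0x1 ⊕ 0x8 = 0x9.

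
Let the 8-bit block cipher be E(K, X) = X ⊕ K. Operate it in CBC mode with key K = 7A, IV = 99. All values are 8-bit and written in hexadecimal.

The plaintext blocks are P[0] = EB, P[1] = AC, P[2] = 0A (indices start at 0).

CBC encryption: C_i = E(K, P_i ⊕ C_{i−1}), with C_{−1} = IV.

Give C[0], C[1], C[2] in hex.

C[0]: P[0] ⊕ 99 = 72; E(K, 72) = 08.
C[1]: P[1] ⊕ 08 = A4; E(K, A4) = DE.
C[2]: P[2] ⊕ DE = D4; E(K, D4) = AE.

C[0] = 08, C[1] = DE, C[2] = AE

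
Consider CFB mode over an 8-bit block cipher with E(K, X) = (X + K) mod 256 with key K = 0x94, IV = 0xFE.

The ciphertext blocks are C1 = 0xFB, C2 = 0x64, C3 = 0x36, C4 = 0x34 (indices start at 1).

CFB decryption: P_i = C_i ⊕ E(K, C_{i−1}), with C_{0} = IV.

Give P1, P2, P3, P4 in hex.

P1 = 0x69, P2 = 0xEB, P3 = 0xCE, P4 = 0xFE

P1: E(K, 0xFE) = 0x92; 0xFB ⊕ 0x92 = 0x69.
P2: E(K, 0xFB) = 0x8F; 0x64 ⊕ 0x8F = 0xEB.
P3: E(K, 0x64) = 0xF8; 0x36 ⊕ 0xF8 = 0xCE.
P4: E(K, 0x36) = 0xCA; 0x34 ⊕ 0xCA = 0xFE.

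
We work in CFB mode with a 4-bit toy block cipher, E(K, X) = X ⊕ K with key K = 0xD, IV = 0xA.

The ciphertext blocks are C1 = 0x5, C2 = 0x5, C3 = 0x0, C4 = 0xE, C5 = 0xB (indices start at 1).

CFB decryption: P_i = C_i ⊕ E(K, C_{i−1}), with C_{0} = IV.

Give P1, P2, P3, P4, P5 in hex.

P1 = 0x2, P2 = 0xD, P3 = 0x8, P4 = 0x3, P5 = 0x8

P1: E(K, 0xA) = 0x7; 0x5 ⊕ 0x7 = 0x2.
P2: E(K, 0x5) = 0x8; 0x5 ⊕ 0x8 = 0xD.
P3: E(K, 0x5) = 0x8; 0x0 ⊕ 0x8 = 0x8.
P4: E(K, 0x0) = 0xD; 0xE ⊕ 0xD = 0x3.
P5: E(K, 0xE) = 0x3; 0xB ⊕ 0x3 = 0x8.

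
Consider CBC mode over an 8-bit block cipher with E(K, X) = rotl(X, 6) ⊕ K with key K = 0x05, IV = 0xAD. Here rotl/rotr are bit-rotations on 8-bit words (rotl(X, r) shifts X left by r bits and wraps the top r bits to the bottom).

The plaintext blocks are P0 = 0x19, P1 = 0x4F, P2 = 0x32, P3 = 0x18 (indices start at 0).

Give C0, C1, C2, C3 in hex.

C0 = 0x28, C1 = 0xDC, C2 = 0xBE, C3 = 0xAC

CBC encryption: C_i = E(K, P_i ⊕ C_{i−1}), with C_{−1} = IV.
C0: P0 ⊕ 0xAD = 0xB4; E(K, 0xB4) = 0x28.
C1: P1 ⊕ 0x28 = 0x67; E(K, 0x67) = 0xDC.
C2: P2 ⊕ 0xDC = 0xEE; E(K, 0xEE) = 0xBE.
C3: P3 ⊕ 0xBE = 0xA6; E(K, 0xA6) = 0xAC.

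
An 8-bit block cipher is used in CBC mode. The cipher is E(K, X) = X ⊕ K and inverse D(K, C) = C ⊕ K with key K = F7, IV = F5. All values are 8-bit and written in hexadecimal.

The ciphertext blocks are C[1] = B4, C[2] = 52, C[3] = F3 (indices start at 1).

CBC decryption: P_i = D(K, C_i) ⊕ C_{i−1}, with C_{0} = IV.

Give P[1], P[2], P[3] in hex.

P[1] = B6, P[2] = 11, P[3] = 56

P[1]: D(K, B4) = 43; 43 ⊕ F5 = B6.
P[2]: D(K, 52) = A5; A5 ⊕ B4 = 11.
P[3]: D(K, F3) = 04; 04 ⊕ 52 = 56.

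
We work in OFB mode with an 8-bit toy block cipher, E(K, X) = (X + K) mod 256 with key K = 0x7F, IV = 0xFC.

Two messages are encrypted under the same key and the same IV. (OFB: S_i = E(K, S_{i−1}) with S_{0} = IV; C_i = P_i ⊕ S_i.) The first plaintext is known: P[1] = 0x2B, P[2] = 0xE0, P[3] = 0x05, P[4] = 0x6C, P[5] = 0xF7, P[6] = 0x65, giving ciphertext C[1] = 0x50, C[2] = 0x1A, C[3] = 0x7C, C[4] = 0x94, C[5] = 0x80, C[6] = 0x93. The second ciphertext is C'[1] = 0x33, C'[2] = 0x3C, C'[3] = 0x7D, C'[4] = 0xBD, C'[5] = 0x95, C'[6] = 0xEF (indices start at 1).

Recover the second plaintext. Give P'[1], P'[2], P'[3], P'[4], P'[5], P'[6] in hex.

In OFB with a reused IV, both messages share the same keystream S_i, so C_i ⊕ C'_i = P_i ⊕ P'_i and thus P'_i = P_i ⊕ C_i ⊕ C'_i.
P'[1]: 0x2B ⊕ 0x50 ⊕ 0x33 = 0x48.
P'[2]: 0xE0 ⊕ 0x1A ⊕ 0x3C = 0xC6.
P'[3]: 0x05 ⊕ 0x7C ⊕ 0x7D = 0x04.
P'[4]: 0x6C ⊕ 0x94 ⊕ 0xBD = 0x45.
P'[5]: 0xF7 ⊕ 0x80 ⊕ 0x95 = 0xE2.
P'[6]: 0x65 ⊕ 0x93 ⊕ 0xEF = 0x19.

P'[1] = 0x48, P'[2] = 0xC6, P'[3] = 0x04, P'[4] = 0x45, P'[5] = 0xE2, P'[6] = 0x19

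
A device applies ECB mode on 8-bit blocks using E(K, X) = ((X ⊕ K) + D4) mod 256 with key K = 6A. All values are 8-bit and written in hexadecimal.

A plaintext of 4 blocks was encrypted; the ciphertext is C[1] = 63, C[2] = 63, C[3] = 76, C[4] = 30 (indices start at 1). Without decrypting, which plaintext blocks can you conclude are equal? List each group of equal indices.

P[1] = P[2]

ECB encrypts each block independently with the same key, so equal ciphertext blocks imply equal plaintext blocks.
C[1] = C[2] = 63, so P[1] = P[2].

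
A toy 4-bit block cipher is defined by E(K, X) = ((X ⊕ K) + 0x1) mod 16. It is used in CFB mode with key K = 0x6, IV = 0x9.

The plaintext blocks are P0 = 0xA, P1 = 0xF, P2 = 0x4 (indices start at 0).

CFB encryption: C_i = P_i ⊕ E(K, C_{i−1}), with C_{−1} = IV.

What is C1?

C0: E(K, 0x9) = 0x0; 0xA ⊕ 0x0 = 0xA.
C1: E(K, 0xA) = 0xD; 0xF ⊕ 0xD = 0x2.

C1 = 0x2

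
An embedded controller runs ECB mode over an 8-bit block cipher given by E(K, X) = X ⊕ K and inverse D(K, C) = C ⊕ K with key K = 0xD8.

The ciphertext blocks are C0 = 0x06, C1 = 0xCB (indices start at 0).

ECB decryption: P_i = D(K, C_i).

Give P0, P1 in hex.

P0 = 0xDE, P1 = 0x13

P0: D(K, 0x06) = 0xDE.
P1: D(K, 0xCB) = 0x13.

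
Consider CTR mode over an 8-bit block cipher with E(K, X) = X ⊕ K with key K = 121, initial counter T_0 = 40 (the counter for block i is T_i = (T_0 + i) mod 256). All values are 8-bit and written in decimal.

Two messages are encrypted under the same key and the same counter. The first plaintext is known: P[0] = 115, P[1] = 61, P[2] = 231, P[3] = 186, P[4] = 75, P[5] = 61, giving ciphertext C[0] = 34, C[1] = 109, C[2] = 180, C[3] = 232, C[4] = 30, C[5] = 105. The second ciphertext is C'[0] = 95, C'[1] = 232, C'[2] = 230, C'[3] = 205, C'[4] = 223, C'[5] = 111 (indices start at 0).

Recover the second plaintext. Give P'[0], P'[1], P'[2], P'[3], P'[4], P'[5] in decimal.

P'[0] = 14, P'[1] = 184, P'[2] = 181, P'[3] = 159, P'[4] = 138, P'[5] = 59

In CTR with a reused counter, both messages share the same keystream S_i, so C_i ⊕ C'_i = P_i ⊕ P'_i and thus P'_i = P_i ⊕ C_i ⊕ C'_i.
P'[0]: 115 ⊕ 34 ⊕ 95 = 14.
P'[1]: 61 ⊕ 109 ⊕ 232 = 184.
P'[2]: 231 ⊕ 180 ⊕ 230 = 181.
P'[3]: 186 ⊕ 232 ⊕ 205 = 159.
P'[4]: 75 ⊕ 30 ⊕ 223 = 138.
P'[5]: 61 ⊕ 105 ⊕ 111 = 59.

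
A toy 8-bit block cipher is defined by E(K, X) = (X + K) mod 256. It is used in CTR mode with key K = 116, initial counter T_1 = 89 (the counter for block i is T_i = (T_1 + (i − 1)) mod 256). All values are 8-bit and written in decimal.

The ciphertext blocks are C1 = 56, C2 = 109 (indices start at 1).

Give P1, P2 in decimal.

CTR decryption: S_i = E(K, T_i) where T_i is the counter for block i; P_i = C_i ⊕ S_i.
P1: T = 89, S = E(K, T) = 205; 56 ⊕ 205 = 245.
P2: T = 90, S = E(K, T) = 206; 109 ⊕ 206 = 163.

P1 = 245, P2 = 163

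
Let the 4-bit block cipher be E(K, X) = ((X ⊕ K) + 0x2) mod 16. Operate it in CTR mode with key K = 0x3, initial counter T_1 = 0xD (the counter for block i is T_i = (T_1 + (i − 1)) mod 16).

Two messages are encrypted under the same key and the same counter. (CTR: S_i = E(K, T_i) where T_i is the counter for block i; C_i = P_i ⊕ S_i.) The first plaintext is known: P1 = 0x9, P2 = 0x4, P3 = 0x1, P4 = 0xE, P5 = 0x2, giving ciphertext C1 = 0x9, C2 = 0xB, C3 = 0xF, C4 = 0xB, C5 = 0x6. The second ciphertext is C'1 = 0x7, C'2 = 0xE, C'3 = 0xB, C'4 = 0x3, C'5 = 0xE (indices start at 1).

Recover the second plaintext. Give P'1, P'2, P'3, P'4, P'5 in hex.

P'1 = 0x7, P'2 = 0x1, P'3 = 0x5, P'4 = 0x6, P'5 = 0xA

In CTR with a reused counter, both messages share the same keystream S_i, so C_i ⊕ C'_i = P_i ⊕ P'_i and thus P'_i = P_i ⊕ C_i ⊕ C'_i.
P'1: 0x9 ⊕ 0x9 ⊕ 0x7 = 0x7.
P'2: 0x4 ⊕ 0xB ⊕ 0xE = 0x1.
P'3: 0x1 ⊕ 0xF ⊕ 0xB = 0x5.
P'4: 0xE ⊕ 0xB ⊕ 0x3 = 0x6.
P'5: 0x2 ⊕ 0x6 ⊕ 0xE = 0xA.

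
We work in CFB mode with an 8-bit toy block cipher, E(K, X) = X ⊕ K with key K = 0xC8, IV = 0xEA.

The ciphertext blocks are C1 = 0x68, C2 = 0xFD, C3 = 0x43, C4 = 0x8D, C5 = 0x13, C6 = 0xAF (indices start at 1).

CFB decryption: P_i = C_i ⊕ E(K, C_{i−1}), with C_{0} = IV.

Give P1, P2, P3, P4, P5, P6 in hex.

P1 = 0x4A, P2 = 0x5D, P3 = 0x76, P4 = 0x06, P5 = 0x56, P6 = 0x74

P1: E(K, 0xEA) = 0x22; 0x68 ⊕ 0x22 = 0x4A.
P2: E(K, 0x68) = 0xA0; 0xFD ⊕ 0xA0 = 0x5D.
P3: E(K, 0xFD) = 0x35; 0x43 ⊕ 0x35 = 0x76.
P4: E(K, 0x43) = 0x8B; 0x8D ⊕ 0x8B = 0x06.
P5: E(K, 0x8D) = 0x45; 0x13 ⊕ 0x45 = 0x56.
P6: E(K, 0x13) = 0xDB; 0xAF ⊕ 0xDB = 0x74.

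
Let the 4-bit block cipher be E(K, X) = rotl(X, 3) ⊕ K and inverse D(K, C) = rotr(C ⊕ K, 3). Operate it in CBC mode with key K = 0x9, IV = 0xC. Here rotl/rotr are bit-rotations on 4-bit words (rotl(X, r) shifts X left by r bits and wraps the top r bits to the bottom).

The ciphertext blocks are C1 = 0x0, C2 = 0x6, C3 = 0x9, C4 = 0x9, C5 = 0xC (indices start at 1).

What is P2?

P2 = 0xF

CBC decryption: P_i = D(K, C_i) ⊕ C_{i−1}, with C_{0} = IV.
P2: D(K, 0x6) = 0xF; 0xF ⊕ 0x0 = 0xF.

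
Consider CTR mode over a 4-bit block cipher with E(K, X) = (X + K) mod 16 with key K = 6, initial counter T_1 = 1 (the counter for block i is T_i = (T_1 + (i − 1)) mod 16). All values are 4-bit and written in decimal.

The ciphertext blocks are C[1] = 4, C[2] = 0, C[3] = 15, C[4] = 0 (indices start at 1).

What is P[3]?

CTR decryption: S_i = E(K, T_i) where T_i is the counter for block i; P_i = C_i ⊕ S_i.
P[3]: T = 3, S = E(K, T) = 9; 15 ⊕ 9 = 6.

P[3] = 6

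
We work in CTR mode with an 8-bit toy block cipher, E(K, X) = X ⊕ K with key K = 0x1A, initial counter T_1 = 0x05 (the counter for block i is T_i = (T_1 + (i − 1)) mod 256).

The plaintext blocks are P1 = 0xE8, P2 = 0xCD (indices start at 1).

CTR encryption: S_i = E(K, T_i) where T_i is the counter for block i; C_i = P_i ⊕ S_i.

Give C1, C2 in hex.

C1: T = 0x05, S = E(K, T) = 0x1F; 0xE8 ⊕ 0x1F = 0xF7.
C2: T = 0x06, S = E(K, T) = 0x1C; 0xCD ⊕ 0x1C = 0xD1.

C1 = 0xF7, C2 = 0xD1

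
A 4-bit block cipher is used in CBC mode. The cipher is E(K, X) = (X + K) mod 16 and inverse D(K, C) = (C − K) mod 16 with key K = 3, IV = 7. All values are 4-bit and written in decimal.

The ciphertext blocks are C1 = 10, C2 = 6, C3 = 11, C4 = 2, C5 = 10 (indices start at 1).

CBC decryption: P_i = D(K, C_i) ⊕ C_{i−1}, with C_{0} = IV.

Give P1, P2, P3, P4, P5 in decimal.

P1 = 0, P2 = 9, P3 = 14, P4 = 4, P5 = 5

P1: D(K, 10) = 7; 7 ⊕ 7 = 0.
P2: D(K, 6) = 3; 3 ⊕ 10 = 9.
P3: D(K, 11) = 8; 8 ⊕ 6 = 14.
P4: D(K, 2) = 15; 15 ⊕ 11 = 4.
P5: D(K, 10) = 7; 7 ⊕ 2 = 5.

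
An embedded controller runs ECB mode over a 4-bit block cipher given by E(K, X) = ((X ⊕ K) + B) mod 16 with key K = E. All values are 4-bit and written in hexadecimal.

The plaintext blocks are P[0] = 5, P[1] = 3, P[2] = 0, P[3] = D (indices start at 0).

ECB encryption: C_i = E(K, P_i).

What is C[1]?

C[1] = 8

C[1]: E(K, 3) = 8.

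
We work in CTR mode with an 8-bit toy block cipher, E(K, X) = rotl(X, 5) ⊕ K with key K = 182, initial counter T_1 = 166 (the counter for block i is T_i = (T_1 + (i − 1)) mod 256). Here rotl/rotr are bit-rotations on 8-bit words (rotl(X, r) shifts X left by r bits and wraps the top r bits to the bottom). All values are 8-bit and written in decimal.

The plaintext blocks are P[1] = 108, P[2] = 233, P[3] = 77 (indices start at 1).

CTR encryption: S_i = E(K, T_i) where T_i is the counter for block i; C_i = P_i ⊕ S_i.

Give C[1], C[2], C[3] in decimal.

C[1]: T = 166, S = E(K, T) = 98; 108 ⊕ 98 = 14.
C[2]: T = 167, S = E(K, T) = 66; 233 ⊕ 66 = 171.
C[3]: T = 168, S = E(K, T) = 163; 77 ⊕ 163 = 238.

C[1] = 14, C[2] = 171, C[3] = 238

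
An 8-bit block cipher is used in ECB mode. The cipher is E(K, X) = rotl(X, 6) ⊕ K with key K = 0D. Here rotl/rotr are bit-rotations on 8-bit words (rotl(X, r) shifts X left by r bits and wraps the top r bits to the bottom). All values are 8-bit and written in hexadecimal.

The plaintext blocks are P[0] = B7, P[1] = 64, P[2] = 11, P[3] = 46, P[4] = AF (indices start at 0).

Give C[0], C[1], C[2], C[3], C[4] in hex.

ECB encryption: C_i = E(K, P_i).
C[0]: E(K, B7) = E0.
C[1]: E(K, 64) = 14.
C[2]: E(K, 11) = 49.
C[3]: E(K, 46) = 9C.
C[4]: E(K, AF) = E6.

C[0] = E0, C[1] = 14, C[2] = 49, C[3] = 9C, C[4] = E6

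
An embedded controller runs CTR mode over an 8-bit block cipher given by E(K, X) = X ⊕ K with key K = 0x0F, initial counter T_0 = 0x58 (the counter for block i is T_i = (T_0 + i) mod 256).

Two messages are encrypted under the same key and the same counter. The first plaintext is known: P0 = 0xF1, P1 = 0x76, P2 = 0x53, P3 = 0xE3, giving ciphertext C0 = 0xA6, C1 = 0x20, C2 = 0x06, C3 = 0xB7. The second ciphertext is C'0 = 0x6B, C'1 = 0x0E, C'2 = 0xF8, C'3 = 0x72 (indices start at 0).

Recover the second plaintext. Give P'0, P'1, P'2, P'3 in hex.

P'0 = 0x3C, P'1 = 0x58, P'2 = 0xAD, P'3 = 0x26

In CTR with a reused counter, both messages share the same keystream S_i, so C_i ⊕ C'_i = P_i ⊕ P'_i and thus P'_i = P_i ⊕ C_i ⊕ C'_i.
P'0: 0xF1 ⊕ 0xA6 ⊕ 0x6B = 0x3C.
P'1: 0x76 ⊕ 0x20 ⊕ 0x0E = 0x58.
P'2: 0x53 ⊕ 0x06 ⊕ 0xF8 = 0xAD.
P'3: 0xE3 ⊕ 0xB7 ⊕ 0x72 = 0x26.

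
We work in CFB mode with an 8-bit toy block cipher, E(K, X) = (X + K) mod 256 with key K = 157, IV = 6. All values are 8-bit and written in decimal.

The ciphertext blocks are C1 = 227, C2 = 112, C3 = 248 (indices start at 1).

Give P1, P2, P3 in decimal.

P1 = 64, P2 = 240, P3 = 245

CFB decryption: P_i = C_i ⊕ E(K, C_{i−1}), with C_{0} = IV.
P1: E(K, 6) = 163; 227 ⊕ 163 = 64.
P2: E(K, 227) = 128; 112 ⊕ 128 = 240.
P3: E(K, 112) = 13; 248 ⊕ 13 = 245.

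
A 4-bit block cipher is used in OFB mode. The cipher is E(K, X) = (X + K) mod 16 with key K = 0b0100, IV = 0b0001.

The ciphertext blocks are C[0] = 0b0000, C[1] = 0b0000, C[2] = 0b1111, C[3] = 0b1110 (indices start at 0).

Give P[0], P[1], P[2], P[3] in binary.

P[0] = 0b0101, P[1] = 0b1001, P[2] = 0b0010, P[3] = 0b1111

OFB decryption: S_i = E(K, S_{i−1}) with S_{−1} = IV; P_i = C_i ⊕ S_i.
P[0]: S = E(K, 0b0001) = 0b0101; 0b0000 ⊕ 0b0101 = 0b0101.
P[1]: S = E(K, 0b0101) = 0b1001; 0b0000 ⊕ 0b1001 = 0b1001.
P[2]: S = E(K, 0b1001) = 0b1101; 0b1111 ⊕ 0b1101 = 0b0010.
P[3]: S = E(K, 0b1101) = 0b0001; 0b1110 ⊕ 0b0001 = 0b1111.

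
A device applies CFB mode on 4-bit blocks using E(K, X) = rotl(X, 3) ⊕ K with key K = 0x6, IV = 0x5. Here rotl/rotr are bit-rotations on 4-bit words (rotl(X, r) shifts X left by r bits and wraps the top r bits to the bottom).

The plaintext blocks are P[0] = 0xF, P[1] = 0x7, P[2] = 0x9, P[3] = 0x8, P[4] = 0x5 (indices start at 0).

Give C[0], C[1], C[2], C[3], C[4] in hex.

C[0] = 0x3, C[1] = 0x8, C[2] = 0xB, C[3] = 0x3, C[4] = 0xA

CFB encryption: C_i = P_i ⊕ E(K, C_{i−1}), with C_{−1} = IV.
C[0]: E(K, 0x5) = 0xC; 0xF ⊕ 0xC = 0x3.
C[1]: E(K, 0x3) = 0xF; 0x7 ⊕ 0xF = 0x8.
C[2]: E(K, 0x8) = 0x2; 0x9 ⊕ 0x2 = 0xB.
C[3]: E(K, 0xB) = 0xB; 0x8 ⊕ 0xB = 0x3.
C[4]: E(K, 0x3) = 0xF; 0x5 ⊕ 0xF = 0xA.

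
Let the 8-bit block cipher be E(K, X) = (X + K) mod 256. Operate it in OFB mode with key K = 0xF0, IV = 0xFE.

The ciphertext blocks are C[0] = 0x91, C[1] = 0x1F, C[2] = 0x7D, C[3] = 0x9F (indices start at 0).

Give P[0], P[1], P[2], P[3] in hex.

OFB decryption: S_i = E(K, S_{i−1}) with S_{−1} = IV; P_i = C_i ⊕ S_i.
P[0]: S = E(K, 0xFE) = 0xEE; 0x91 ⊕ 0xEE = 0x7F.
P[1]: S = E(K, 0xEE) = 0xDE; 0x1F ⊕ 0xDE = 0xC1.
P[2]: S = E(K, 0xDE) = 0xCE; 0x7D ⊕ 0xCE = 0xB3.
P[3]: S = E(K, 0xCE) = 0xBE; 0x9F ⊕ 0xBE = 0x21.

P[0] = 0x7F, P[1] = 0xC1, P[2] = 0xB3, P[3] = 0x21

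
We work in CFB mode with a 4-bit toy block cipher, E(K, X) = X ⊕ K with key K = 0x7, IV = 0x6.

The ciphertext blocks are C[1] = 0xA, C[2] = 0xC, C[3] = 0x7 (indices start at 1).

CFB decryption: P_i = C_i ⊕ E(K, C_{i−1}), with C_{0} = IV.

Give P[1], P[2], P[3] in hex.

P[1]: E(K, 0x6) = 0x1; 0xA ⊕ 0x1 = 0xB.
P[2]: E(K, 0xA) = 0xD; 0xC ⊕ 0xD = 0x1.
P[3]: E(K, 0xC) = 0xB; 0x7 ⊕ 0xB = 0xC.

P[1] = 0xB, P[2] = 0x1, P[3] = 0xC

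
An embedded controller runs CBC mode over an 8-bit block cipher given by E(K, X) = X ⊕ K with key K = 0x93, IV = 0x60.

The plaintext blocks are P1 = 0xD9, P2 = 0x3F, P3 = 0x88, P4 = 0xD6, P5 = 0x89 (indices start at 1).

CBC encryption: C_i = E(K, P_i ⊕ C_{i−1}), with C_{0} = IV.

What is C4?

C1: P1 ⊕ 0x60 = 0xB9; E(K, 0xB9) = 0x2A.
C2: P2 ⊕ 0x2A = 0x15; E(K, 0x15) = 0x86.
C3: P3 ⊕ 0x86 = 0x0E; E(K, 0x0E) = 0x9D.
C4: P4 ⊕ 0x9D = 0x4B; E(K, 0x4B) = 0xD8.

C4 = 0xD8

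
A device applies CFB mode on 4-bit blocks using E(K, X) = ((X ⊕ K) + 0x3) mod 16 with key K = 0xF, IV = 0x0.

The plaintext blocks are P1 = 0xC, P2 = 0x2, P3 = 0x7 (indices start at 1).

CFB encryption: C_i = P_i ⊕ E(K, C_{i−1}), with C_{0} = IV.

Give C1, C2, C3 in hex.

C1: E(K, 0x0) = 0x2; 0xC ⊕ 0x2 = 0xE.
C2: E(K, 0xE) = 0x4; 0x2 ⊕ 0x4 = 0x6.
C3: E(K, 0x6) = 0xC; 0x7 ⊕ 0xC = 0xB.

C1 = 0xE, C2 = 0x6, C3 = 0xB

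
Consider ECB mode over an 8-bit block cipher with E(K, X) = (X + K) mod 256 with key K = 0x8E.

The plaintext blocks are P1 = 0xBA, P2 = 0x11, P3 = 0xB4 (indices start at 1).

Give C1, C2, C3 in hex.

ECB encryption: C_i = E(K, P_i).
C1: E(K, 0xBA) = 0x48.
C2: E(K, 0x11) = 0x9F.
C3: E(K, 0xB4) = 0x42.

C1 = 0x48, C2 = 0x9F, C3 = 0x42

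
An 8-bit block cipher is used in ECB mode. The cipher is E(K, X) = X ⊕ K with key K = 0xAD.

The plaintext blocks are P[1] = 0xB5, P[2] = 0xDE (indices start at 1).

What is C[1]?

ECB encryption: C_i = E(K, P_i).
C[1]: E(K, 0xB5) = 0x18.

C[1] = 0x18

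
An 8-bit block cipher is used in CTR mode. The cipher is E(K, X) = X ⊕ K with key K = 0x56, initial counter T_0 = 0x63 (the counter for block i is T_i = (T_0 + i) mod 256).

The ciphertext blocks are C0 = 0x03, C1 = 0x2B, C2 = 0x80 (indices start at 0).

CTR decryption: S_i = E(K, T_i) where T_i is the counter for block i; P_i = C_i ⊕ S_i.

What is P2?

P2 = 0xB3

P2: T = 0x65, S = E(K, T) = 0x33; 0x80 ⊕ 0x33 = 0xB3.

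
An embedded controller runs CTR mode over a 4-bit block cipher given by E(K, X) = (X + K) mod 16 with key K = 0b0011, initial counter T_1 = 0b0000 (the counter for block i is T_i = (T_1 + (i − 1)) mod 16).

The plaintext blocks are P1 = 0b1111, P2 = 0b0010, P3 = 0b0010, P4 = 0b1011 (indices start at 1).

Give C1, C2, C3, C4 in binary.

C1 = 0b1100, C2 = 0b0110, C3 = 0b0111, C4 = 0b1101

CTR encryption: S_i = E(K, T_i) where T_i is the counter for block i; C_i = P_i ⊕ S_i.
C1: T = 0b0000, S = E(K, T) = 0b0011; 0b1111 ⊕ 0b0011 = 0b1100.
C2: T = 0b0001, S = E(K, T) = 0b0100; 0b0010 ⊕ 0b0100 = 0b0110.
C3: T = 0b0010, S = E(K, T) = 0b0101; 0b0010 ⊕ 0b0101 = 0b0111.
C4: T = 0b0011, S = E(K, T) = 0b0110; 0b1011 ⊕ 0b0110 = 0b1101.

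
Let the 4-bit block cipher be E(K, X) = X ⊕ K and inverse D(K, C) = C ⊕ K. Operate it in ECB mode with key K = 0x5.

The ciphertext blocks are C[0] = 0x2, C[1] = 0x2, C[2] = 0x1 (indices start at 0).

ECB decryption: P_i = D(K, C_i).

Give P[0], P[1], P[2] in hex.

P[0] = 0x7, P[1] = 0x7, P[2] = 0x4

P[0]: D(K, 0x2) = 0x7.
P[1]: D(K, 0x2) = 0x7.
P[2]: D(K, 0x1) = 0x4.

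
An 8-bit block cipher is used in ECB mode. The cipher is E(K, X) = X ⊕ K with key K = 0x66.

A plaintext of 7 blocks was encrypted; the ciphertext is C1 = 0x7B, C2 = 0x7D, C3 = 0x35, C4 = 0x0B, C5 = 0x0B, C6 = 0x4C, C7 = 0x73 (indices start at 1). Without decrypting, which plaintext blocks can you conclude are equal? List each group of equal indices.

P4 = P5

ECB encrypts each block independently with the same key, so equal ciphertext blocks imply equal plaintext blocks.
C4 = C5 = 0x0B, so P4 = P5.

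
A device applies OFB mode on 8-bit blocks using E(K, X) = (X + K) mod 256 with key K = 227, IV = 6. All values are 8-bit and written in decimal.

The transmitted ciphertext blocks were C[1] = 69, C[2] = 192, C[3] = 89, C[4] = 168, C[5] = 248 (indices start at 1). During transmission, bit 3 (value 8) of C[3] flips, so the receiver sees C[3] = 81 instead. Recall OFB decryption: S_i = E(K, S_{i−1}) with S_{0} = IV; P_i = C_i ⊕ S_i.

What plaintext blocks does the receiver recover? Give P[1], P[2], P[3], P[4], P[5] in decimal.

Only C[3] changed, to 81. In OFB, a change in C_i flips the same bit in P_i only; the keystream is unaffected. Decrypting the received ciphertext:
P[1]: S = E(K, 6) = 233; 69 ⊕ 233 = 172.
P[2]: S = E(K, 233) = 204; 192 ⊕ 204 = 12.
P[3]: S = E(K, 204) = 175; 81 ⊕ 175 = 254.
P[4]: S = E(K, 175) = 146; 168 ⊕ 146 = 58.
P[5]: S = E(K, 146) = 117; 248 ⊕ 117 = 141.
Blocks that differ from the original plaintext: P[3].

P[1] = 172, P[2] = 12, P[3] = 254, P[4] = 58, P[5] = 141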